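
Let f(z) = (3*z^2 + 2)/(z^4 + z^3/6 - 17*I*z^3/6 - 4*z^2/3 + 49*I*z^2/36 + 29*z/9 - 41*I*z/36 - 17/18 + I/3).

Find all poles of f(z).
The singularities of f are the zeros of the denominator. Factoring,
  z^4 + z^3/6 - 17*I*z^3/6 - 4*z^2/3 + 49*I*z^2/36 + 29*z/9 - 41*I*z/36 - 17/18 + I/3 = (z - 2*I)*(z - 1/3)*(z + 1 - 3*I/2)*(z - 1/2 + 2*I/3)
so the candidates are z = 2*I, z = 1/3, z = -1 + 3*I/2, z = 1/2 - 2*I/3.

Check the numerator P(z) = 3*z^2 + 2 at each one:
  P(2*I) = -10 ≠ 0, so z = 2*I is a (simple) pole.
  P(1/3) = 7/3 ≠ 0, so z = 1/3 is a (simple) pole.
  P(-1 + 3*I/2) = -7/4 - 9*I ≠ 0, so z = -1 + 3*I/2 is a (simple) pole.
  P(1/2 - 2*I/3) = 17/12 - 2*I ≠ 0, so z = 1/2 - 2*I/3 is a (simple) pole.

Poles of f: {-1 + 3*I/2, 2*I, 1/3, 1/2 - 2*I/3}

Final answer: {-1 + 3*I/2, 2*I, 1/3, 1/2 - 2*I/3}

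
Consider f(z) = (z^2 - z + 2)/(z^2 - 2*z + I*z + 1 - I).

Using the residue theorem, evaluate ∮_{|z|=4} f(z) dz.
By the residue theorem, ∮_C f(z) dz = 2πi · (sum of the residues of f at the poles inside |z| = 4).

The denominator factors as (z - 1 + I)*(z - 1), so the singularities of f are simple poles at z = 1 - I, z = 1.
  |1 - I|² = 2 < 16 = 4², so this pole is inside the contour.
  |1|² = 1 < 16 = 4², so this pole is inside the contour.

With P(z) = z^2 - z + 2 and Q(z) = z^2 - 2*z + I*z + 1 - I, each pole is simple, so Res(f, z₀) = P(z₀)/Q'(z₀) with Q'(z) = 2*z - 2 + I.
  Res(f, 1 - I) = P(1 - I)/Q'(1 - I) = (1 - I)/(-I) = 1 + I
  Res(f, 1) = P(1)/Q'(1) = (2)/(I) = -2*I

Sum of residues inside C: 1 - I
∮_C f(z) dz = 2πi · (1 - I) = pi*(2 + 2*I)

Final answer: pi*(2 + 2*I)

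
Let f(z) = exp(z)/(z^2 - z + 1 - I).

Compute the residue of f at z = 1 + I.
(1/5 - 2*I/5)*exp(1 + I)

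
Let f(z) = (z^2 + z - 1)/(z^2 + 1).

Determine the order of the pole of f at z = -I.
Factor the denominator:
  z^2 + 1 = (z + I)*(z - I)

The numerator P(z) = z^2 + z - 1 has P(-I) = -2 - I ≠ 0, so no factor of (z + I) cancels.
Near z = -I we can therefore write f(z) = g(z)/(z + I) with g analytic at -I and g(-I) ≠ 0 (g is the numerator divided by the remaining denominator factors).

Hence z = -I is a pole of order 1.

Final answer: 1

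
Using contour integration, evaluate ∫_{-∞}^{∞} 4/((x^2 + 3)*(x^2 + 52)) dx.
2*pi*(-3*sqrt(13) + 26*sqrt(3))/1911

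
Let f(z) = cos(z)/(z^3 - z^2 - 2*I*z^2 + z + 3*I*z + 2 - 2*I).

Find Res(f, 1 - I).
(-1/10 + I/10)*cos(1 - I)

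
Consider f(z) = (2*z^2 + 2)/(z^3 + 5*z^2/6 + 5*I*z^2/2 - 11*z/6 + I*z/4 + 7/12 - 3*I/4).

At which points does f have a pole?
The singularities of f are the zeros of the denominator. Factoring,
  z^3 + 5*z^2/6 + 5*I*z^2/2 - 11*z/6 + I*z/4 + 7/12 - 3*I/4 = (z + 1 + 3*I/2)*(z + 1/3 + I)*(z - 1/2)
so the candidates are z = -1 - 3*I/2, z = -1/3 - I, z = 1/2.

Check the numerator P(z) = 2*z^2 + 2 at each one:
  P(-1 - 3*I/2) = -1/2 + 6*I ≠ 0, so z = -1 - 3*I/2 is a (simple) pole.
  P(-1/3 - I) = 2/9 + 4*I/3 ≠ 0, so z = -1/3 - I is a (simple) pole.
  P(1/2) = 5/2 ≠ 0, so z = 1/2 is a (simple) pole.

Poles of f: {-1 - 3*I/2, -1/3 - I, 1/2}

Final answer: {-1 - 3*I/2, -1/3 - I, 1/2}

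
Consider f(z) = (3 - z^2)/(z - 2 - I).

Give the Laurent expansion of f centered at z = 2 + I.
Put w = z - (2 + I), i.e. z = w + 2 + I. The denominator is w, so it suffices to rewrite the numerator in powers of w.

P(z) = 3 - z^2
P(w + 2 + I) = -4*I + (-4 - 2*I)*w - w^2

Dividing each term by w:
  f = -4*I/w - 4 - 2*I - w

Substituting back w = z - 2 - I:
  f(z) = -4*I/(z - 2 - I) - 4 - 2*I - (z - 2 - I)

The series is finite because the numerator is a polynomial; the negative powers form the principal part, and the coefficient of 1/(z - 2 - I) gives Res(f, 2 + I) = -4*I.

Final answer: -4*I/(z - 2 - I) - 4 - 2*I - (z - 2 - I)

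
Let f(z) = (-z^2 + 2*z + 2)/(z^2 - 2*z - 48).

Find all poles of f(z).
{-6, 8}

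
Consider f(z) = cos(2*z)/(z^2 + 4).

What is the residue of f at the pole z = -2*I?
I*cosh(4)/4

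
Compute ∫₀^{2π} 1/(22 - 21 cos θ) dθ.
Call the integral J. The integrand is 2π-periodic and we integrate over a full period, so shifting θ does not change the value (θ → θ + π flips the sign of the trig term). Hence
  J = ∫₀^{2π} dθ/(22 + 21 cos θ).
Put z = e^{iθ}: then cos θ = (z + 1/z)/2, dθ = dz/(iz), and z runs once counterclockwise around |z| = 1:
  J = ∮_{|z|=1} 1/(22 + 21*(z + 1/z)/2) · dz/(iz) = (2/i) ∮_{|z|=1} dz/(21*z^2 + 44*z + 21).
The roots of 21*z^2 + 44*z + 21 are z = (-22 ± sqrt(22^2 - 21^2))/21, with sqrt(43) = sqrt(43); their product is 1, so only z₊ = -22/21 + sqrt(43)/21 lies inside the unit circle (z₋ = -22/21 - sqrt(43)/21 lies outside).
z₊ is a simple zero of q(z) = 21*z^2 + 44*z + 21, so Res(1/q, z₊) = 1/q'(z₊) with q'(z) = 42*z + 44; and q'(z₊) = 21*(z₊ - z₋) = 2*sqrt(43).
Therefore J = (2/i) · 2πi · 1/(2*sqrt(43)) = 2*pi/(sqrt(43)) = 2*sqrt(43)*pi/43

Final answer: 2*sqrt(43)*pi/43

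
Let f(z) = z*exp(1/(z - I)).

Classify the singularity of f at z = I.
Let u = z - I. Then
  e^(1/u) = Σ_{k≥0} (1)^k/(k!·u^k) = 1 + 1/u + 1/(2*u^2) + 1/(6*u^3) + ...
which has infinitely many negative powers of u, so exp(1/(z - I)) has an essential singularity at z = I.
The extra factor z is a nonzero polynomial; if the product had at most a pole at z = I, dividing by that polynomial would leave exp(1/(z - I)) with at most a pole too — contradiction. (Equivalently, the product's Laurent series still has infinitely many negative powers.)
So the singularity is essential.

Final answer: essential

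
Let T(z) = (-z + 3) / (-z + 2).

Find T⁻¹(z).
Set w = T(z) = (-z + 3) / (-z + 2) and solve for z:
  w*(-z + 2) = -z + 3
  2*w + z*(1 - w) - 3 = 0
  z*(1 - w) = 3 - 2*w
  z = (2*w - 3)/(w - 1)
Renaming the variable, T⁻¹(z) = (2*z - 3)/(z - 1).
(Check: ad - bc = 1 ≠ 0, so T is invertible.)

Final answer: (2*z - 3)/(z - 1)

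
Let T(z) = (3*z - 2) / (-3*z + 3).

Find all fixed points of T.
T(z) = z means 3*z - 2 = z*(-3*z + 3), i.e.
  2 - 3*z^2 = 0.
Discriminant: (0)^2 - 4*(-3)*(2) = 24, so the roots are real.
  z = (0 ± sqrt(24))/(2*(-3))
Fixed points: {-sqrt(6)/3, sqrt(6)/3}

Final answer: {-sqrt(6)/3, sqrt(6)/3}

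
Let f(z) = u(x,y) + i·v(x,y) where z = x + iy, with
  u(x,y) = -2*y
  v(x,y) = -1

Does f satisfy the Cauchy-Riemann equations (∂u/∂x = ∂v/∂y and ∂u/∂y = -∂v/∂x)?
∂u/∂x = 0
∂v/∂y = 0
∂u/∂y = -2
∂v/∂x = 0
∂u/∂y ≠ -∂v/∂x; the Cauchy-Riemann equations are not satisfied, so f is not analytic.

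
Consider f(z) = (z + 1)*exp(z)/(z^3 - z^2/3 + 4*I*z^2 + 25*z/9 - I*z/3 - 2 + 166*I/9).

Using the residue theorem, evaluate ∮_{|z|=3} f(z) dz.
pi*(3951/25877 - 2313*I/25877)*exp(2*I)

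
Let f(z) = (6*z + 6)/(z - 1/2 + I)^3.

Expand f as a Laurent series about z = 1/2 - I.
Put w = z - (1/2 - I), i.e. z = w + 1/2 - I. The denominator is w^3, so it suffices to rewrite the numerator in powers of w.

P(z) = 6*z + 6
P(w + 1/2 - I) = 9 - 6*I + 6*w

Dividing each term by w^3:
  f = (9 - 6*I)/w^3 + 6/w^2

Substituting back w = z - 1/2 + I:
  f(z) = (9 - 6*I)/(z - 1/2 + I)^3 + 6/(z - 1/2 + I)^2

The series is finite because the numerator is a polynomial; the negative powers form the principal part.

Final answer: (9 - 6*I)/(z - 1/2 + I)^3 + 6/(z - 1/2 + I)^2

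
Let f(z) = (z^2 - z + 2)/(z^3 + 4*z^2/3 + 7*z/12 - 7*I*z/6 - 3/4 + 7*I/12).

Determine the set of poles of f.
The singularities of f are the zeros of the denominator. Factoring,
  z^3 + 4*z^2/3 + 7*z/12 - 7*I*z/6 - 3/4 + 7*I/12 = (z + 3/2 + I)*(z + 1/3 - I)*(z - 1/2)
so the candidates are z = -3/2 - I, z = -1/3 + I, z = 1/2.

Check the numerator P(z) = z^2 - z + 2 at each one:
  P(-3/2 - I) = 19/4 + 4*I ≠ 0, so z = -3/2 - I is a (simple) pole.
  P(-1/3 + I) = 13/9 - 5*I/3 ≠ 0, so z = -1/3 + I is a (simple) pole.
  P(1/2) = 7/4 ≠ 0, so z = 1/2 is a (simple) pole.

Poles of f: {-3/2 - I, -1/3 + I, 1/2}

Final answer: {-3/2 - I, -1/3 + I, 1/2}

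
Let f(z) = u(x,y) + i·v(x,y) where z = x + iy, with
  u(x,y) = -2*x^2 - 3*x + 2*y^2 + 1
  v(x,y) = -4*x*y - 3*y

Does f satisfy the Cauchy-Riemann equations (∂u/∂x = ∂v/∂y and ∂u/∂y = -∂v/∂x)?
∂u/∂x = -4*x - 3
∂v/∂y = -4*x - 3
∂u/∂y = 4*y
∂v/∂x = -4*y
∂u/∂x = ∂v/∂y and ∂u/∂y = -∂v/∂x hold identically; f is analytic.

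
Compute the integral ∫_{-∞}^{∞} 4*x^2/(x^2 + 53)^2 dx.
Let f(z) = 4*z^2/(z^2 + 53)^2. The denominator has no real zeros and deg Q - deg P = 2 ≥ 2, so the integral of f over the upper semicircle |z| = R tends to 0 as R → ∞. Closing the contour in the upper half-plane,
  ∫_{-∞}^{∞} f(x) dx = 2πi · Σ Res(f, z_k)  over the poles with Im z_k > 0.

Zeros of the denominator: z^2 + 53 = 0 gives z = ±sqrt(53)*I.
Upper half-plane: z = sqrt(53)*I (a pole of order 2).

Write f(z) = g(z)/(z - sqrt(53)*I)^2 with g(z) = 4*z^2/(z + sqrt(53)*I)^2. For a double pole, Res(f, z₀) = g'(z₀):
  g'(z) = 8*sqrt(53)*I*z/(z + sqrt(53)*I)^3
  Res(f, sqrt(53)*I) = g'(sqrt(53)*I) = -sqrt(53)*I/53

∫_{-∞}^{∞} f(x) dx = 2πi · (-sqrt(53)*I/53) = 2*sqrt(53)*pi/53

Final answer: 2*sqrt(53)*pi/53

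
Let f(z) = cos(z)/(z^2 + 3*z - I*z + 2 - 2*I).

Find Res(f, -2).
Write f(z) = P(z)/Q(z) with P(z) = cos(z) and Q(z) = z^2 + 3*z - I*z + 2 - 2*I.
The denominator factors as Q(z) = (z + 1 - I)*(z + 2), so z = -2 is a simple zero of Q and P is analytic there; z = -2 is therefore a simple pole and
  Res(f, z₀) = P(z₀)/Q'(z₀).

Q'(z) = 2*z + 3 - I, so Q'(-2) = -1 - I.
P(-2) = cos(2).

Res(f, -2) = (cos(2))/(-1 - I) = (-1/2 + I/2)*cos(2)

Final answer: (-1/2 + I/2)*cos(2)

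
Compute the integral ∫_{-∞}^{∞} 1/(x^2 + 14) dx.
Let f(z) = 1/(z^2 + 14). The denominator has no real zeros and deg Q - deg P = 2 ≥ 2, so the integral of f over the upper semicircle |z| = R tends to 0 as R → ∞. Closing the contour in the upper half-plane,
  ∫_{-∞}^{∞} f(x) dx = 2πi · Σ Res(f, z_k)  over the poles with Im z_k > 0.

Zeros of the denominator: z^2 + 14 = 0 gives z = ±sqrt(14)*I.
Upper half-plane: z = sqrt(14)*I (simple).

Each pole is a simple zero of Q(z) = z^2 + 14, so Res(f, z₀) = P(z₀)/Q'(z₀) with P(z) = 1, Q'(z) = 2*z:
  Res(f, sqrt(14)*I) = (1)/(2*sqrt(14)*I) = -sqrt(14)*I/28

∫_{-∞}^{∞} f(x) dx = 2πi · (-sqrt(14)*I/28) = sqrt(14)*pi/14

Final answer: sqrt(14)*pi/14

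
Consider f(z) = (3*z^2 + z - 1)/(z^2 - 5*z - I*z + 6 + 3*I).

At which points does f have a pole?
The singularities of f are the zeros of the denominator. Factoring,
  z^2 - 5*z - I*z + 6 + 3*I = (z - 3)*(z - 2 - I)
so the candidates are z = 3, z = 2 + I.

Check the numerator P(z) = 3*z^2 + z - 1 at each one:
  P(3) = 29 ≠ 0, so z = 3 is a (simple) pole.
  P(2 + I) = 10 + 13*I ≠ 0, so z = 2 + I is a (simple) pole.

Poles of f: {2 + I, 3}

Final answer: {2 + I, 3}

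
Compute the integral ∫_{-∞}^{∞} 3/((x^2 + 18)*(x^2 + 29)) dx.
Let f(z) = 3/((z^2 + 18)*(z^2 + 29)). The denominator has no real zeros and deg Q - deg P = 4 ≥ 2, so the integral of f over the upper semicircle |z| = R tends to 0 as R → ∞. Closing the contour in the upper half-plane,
  ∫_{-∞}^{∞} f(x) dx = 2πi · Σ Res(f, z_k)  over the poles with Im z_k > 0.

Zeros of the denominator: z^2 + 18 = 0 gives z = ±3*sqrt(2)*I; z^2 + 29 = 0 gives z = ±sqrt(29)*I.
Upper half-plane: z = 3*sqrt(2)*I, z = sqrt(29)*I (simple).

Each pole is a simple zero of Q(z) = z^4 + 47*z^2 + 522, so Res(f, z₀) = P(z₀)/Q'(z₀) with P(z) = 3, Q'(z) = 4*z^3 + 94*z:
  Res(f, 3*sqrt(2)*I) = (3)/(66*sqrt(2)*I) = -sqrt(2)*I/44
  Res(f, sqrt(29)*I) = (3)/(-22*sqrt(29)*I) = 3*sqrt(29)*I/638

Sum of residues: I*(-29*sqrt(2) + 6*sqrt(29))/1276
∫_{-∞}^{∞} f(x) dx = 2πi · (I*(-29*sqrt(2) + 6*sqrt(29))/1276) = pi*(-6*sqrt(29) + 29*sqrt(2))/638

Final answer: pi*(-6*sqrt(29) + 29*sqrt(2))/638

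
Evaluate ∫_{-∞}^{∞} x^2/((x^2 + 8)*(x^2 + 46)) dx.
Let f(z) = z^2/((z^2 + 8)*(z^2 + 46)). The denominator has no real zeros and deg Q - deg P = 2 ≥ 2, so the integral of f over the upper semicircle |z| = R tends to 0 as R → ∞. Closing the contour in the upper half-plane,
  ∫_{-∞}^{∞} f(x) dx = 2πi · Σ Res(f, z_k)  over the poles with Im z_k > 0.

Zeros of the denominator: z^2 + 8 = 0 gives z = ±2*sqrt(2)*I; z^2 + 46 = 0 gives z = ±sqrt(46)*I.
Upper half-plane: z = 2*sqrt(2)*I, z = sqrt(46)*I (simple).

Each pole is a simple zero of Q(z) = z^4 + 54*z^2 + 368, so Res(f, z₀) = P(z₀)/Q'(z₀) with P(z) = z^2, Q'(z) = 4*z^3 + 108*z:
  Res(f, 2*sqrt(2)*I) = (-8)/(152*sqrt(2)*I) = sqrt(2)*I/38
  Res(f, sqrt(46)*I) = (-46)/(-76*sqrt(46)*I) = -sqrt(46)*I/76

Sum of residues: I*(-sqrt(46) + 2*sqrt(2))/76
∫_{-∞}^{∞} f(x) dx = 2πi · (I*(-sqrt(46) + 2*sqrt(2))/76) = pi*(-2*sqrt(2) + sqrt(46))/38

Final answer: pi*(-2*sqrt(2) + sqrt(46))/38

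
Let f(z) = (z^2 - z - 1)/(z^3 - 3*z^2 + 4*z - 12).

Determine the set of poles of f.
The singularities of f are the zeros of the denominator. Factoring,
  z^3 - 3*z^2 + 4*z - 12 = (z + 2*I)*(z - 2*I)*(z - 3)
so the candidates are z = -2*I, z = 2*I, z = 3.

Check the numerator P(z) = z^2 - z - 1 at each one:
  P(-2*I) = -5 + 2*I ≠ 0, so z = -2*I is a (simple) pole.
  P(2*I) = -5 - 2*I ≠ 0, so z = 2*I is a (simple) pole.
  P(3) = 5 ≠ 0, so z = 3 is a (simple) pole.

Poles of f: {-2*I, 2*I, 3}

Final answer: {-2*I, 2*I, 3}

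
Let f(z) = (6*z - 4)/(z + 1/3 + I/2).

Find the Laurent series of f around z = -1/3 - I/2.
Put w = z - (-1/3 - I/2), i.e. z = w - 1/3 - I/2. The denominator is w, so it suffices to rewrite the numerator in powers of w.

P(z) = 6*z - 4
P(w - 1/3 - I/2) = -6 - 3*I + 6*w

Dividing each term by w:
  f = (-6 - 3*I)/w + 6

Substituting back w = z + 1/3 + I/2:
  f(z) = (-6 - 3*I)/(z + 1/3 + I/2) + 6

The series is finite because the numerator is a polynomial; the negative powers form the principal part, and the coefficient of 1/(z + 1/3 + I/2) gives Res(f, -1/3 - I/2) = -6 - 3*I.

Final answer: (-6 - 3*I)/(z + 1/3 + I/2) + 6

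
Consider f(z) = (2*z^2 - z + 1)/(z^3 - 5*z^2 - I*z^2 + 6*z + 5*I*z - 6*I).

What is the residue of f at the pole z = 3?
Write f(z) = P(z)/Q(z) with P(z) = 2*z^2 - z + 1 and Q(z) = z^3 - 5*z^2 - I*z^2 + 6*z + 5*I*z - 6*I.
The denominator factors as Q(z) = (z - 2)*(z - I)*(z - 3), so z = 3 is a simple zero of Q and P is analytic there; z = 3 is therefore a simple pole and
  Res(f, z₀) = P(z₀)/Q'(z₀).

Q'(z) = 3*z^2 - 10*z - 2*I*z + 6 + 5*I, so Q'(3) = 3 - I.
P(3) = 16.

Res(f, 3) = (16)/(3 - I) = 24/5 + 8*I/5

Final answer: 24/5 + 8*I/5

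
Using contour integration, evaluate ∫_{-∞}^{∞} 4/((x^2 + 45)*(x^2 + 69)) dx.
Let f(z) = 4/((z^2 + 45)*(z^2 + 69)). The denominator has no real zeros and deg Q - deg P = 4 ≥ 2, so the integral of f over the upper semicircle |z| = R tends to 0 as R → ∞. Closing the contour in the upper half-plane,
  ∫_{-∞}^{∞} f(x) dx = 2πi · Σ Res(f, z_k)  over the poles with Im z_k > 0.

Zeros of the denominator: z^2 + 45 = 0 gives z = ±3*sqrt(5)*I; z^2 + 69 = 0 gives z = ±sqrt(69)*I.
Upper half-plane: z = 3*sqrt(5)*I, z = sqrt(69)*I (simple).

Each pole is a simple zero of Q(z) = z^4 + 114*z^2 + 3105, so Res(f, z₀) = P(z₀)/Q'(z₀) with P(z) = 4, Q'(z) = 4*z^3 + 228*z:
  Res(f, 3*sqrt(5)*I) = (4)/(144*sqrt(5)*I) = -sqrt(5)*I/180
  Res(f, sqrt(69)*I) = (4)/(-48*sqrt(69)*I) = sqrt(69)*I/828

Sum of residues: I*(-sqrt(5)/180 + sqrt(69)/828)
∫_{-∞}^{∞} f(x) dx = 2πi · (I*(-sqrt(5)/180 + sqrt(69)/828)) = pi*(-5*sqrt(69) + 23*sqrt(5))/2070

Final answer: pi*(-5*sqrt(69) + 23*sqrt(5))/2070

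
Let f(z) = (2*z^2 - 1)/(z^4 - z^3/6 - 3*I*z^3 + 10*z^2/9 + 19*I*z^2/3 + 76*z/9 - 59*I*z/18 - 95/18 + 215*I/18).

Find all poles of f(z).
The singularities of f are the zeros of the denominator. Factoring,
  z^4 - z^3/6 - 3*I*z^3 + 10*z^2/9 + 19*I*z^2/3 + 76*z/9 - 59*I*z/18 - 95/18 + 215*I/18 = (z + 2/3 - 3*I)*(z - 3/2 + I)*(z - 1/3 + I)*(z + 1 - 2*I)
so the candidates are z = -2/3 + 3*I, z = 3/2 - I, z = 1/3 - I, z = -1 + 2*I.

Check the numerator P(z) = 2*z^2 - 1 at each one:
  P(-2/3 + 3*I) = -163/9 - 8*I ≠ 0, so z = -2/3 + 3*I is a (simple) pole.
  P(3/2 - I) = 3/2 - 6*I ≠ 0, so z = 3/2 - I is a (simple) pole.
  P(1/3 - I) = -25/9 - 4*I/3 ≠ 0, so z = 1/3 - I is a (simple) pole.
  P(-1 + 2*I) = -7 - 8*I ≠ 0, so z = -1 + 2*I is a (simple) pole.

Poles of f: {-1 + 2*I, -2/3 + 3*I, 1/3 - I, 3/2 - I}

Final answer: {-1 + 2*I, -2/3 + 3*I, 1/3 - I, 3/2 - I}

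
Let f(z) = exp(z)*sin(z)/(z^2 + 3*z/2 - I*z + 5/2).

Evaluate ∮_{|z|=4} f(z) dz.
pi*(-24/37 + 4*I/37)*exp(-1 + 2*I)*sin(1 - 2*I) + pi*(24/37 - 4*I/37)*exp(-1/2 - I)*sin(1/2 + I)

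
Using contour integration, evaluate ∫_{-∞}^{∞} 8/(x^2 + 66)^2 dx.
Let f(z) = 8/(z^2 + 66)^2. The denominator has no real zeros and deg Q - deg P = 4 ≥ 2, so the integral of f over the upper semicircle |z| = R tends to 0 as R → ∞. Closing the contour in the upper half-plane,
  ∫_{-∞}^{∞} f(x) dx = 2πi · Σ Res(f, z_k)  over the poles with Im z_k > 0.

Zeros of the denominator: z^2 + 66 = 0 gives z = ±sqrt(66)*I.
Upper half-plane: z = sqrt(66)*I (a pole of order 2).

Write f(z) = g(z)/(z - sqrt(66)*I)^2 with g(z) = 8/(z + sqrt(66)*I)^2. For a double pole, Res(f, z₀) = g'(z₀):
  g'(z) = -16/(z + sqrt(66)*I)^3
  Res(f, sqrt(66)*I) = g'(sqrt(66)*I) = -sqrt(66)*I/2178

∫_{-∞}^{∞} f(x) dx = 2πi · (-sqrt(66)*I/2178) = sqrt(66)*pi/1089

Final answer: sqrt(66)*pi/1089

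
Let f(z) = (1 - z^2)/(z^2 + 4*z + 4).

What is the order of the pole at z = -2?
Factor the denominator:
  z^2 + 4*z + 4 = (z + 2)^2

The numerator P(z) = 1 - z^2 has P(-2) = -3 ≠ 0, so no factor of (z + 2) cancels.
Near z = -2 we can therefore write f(z) = g(z)/(z + 2)^2 with g analytic at -2 and g(-2) ≠ 0 (g is just the numerator).

Hence z = -2 is a pole of order 2.

Final answer: 2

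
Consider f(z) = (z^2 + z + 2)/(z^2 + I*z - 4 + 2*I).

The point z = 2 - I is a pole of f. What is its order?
Factor the denominator:
  z^2 + I*z - 4 + 2*I = (z - 2 + I)*(z + 2)

The numerator P(z) = z^2 + z + 2 has P(2 - I) = 7 - 5*I ≠ 0, so no factor of (z - 2 + I) cancels.
Near z = 2 - I we can therefore write f(z) = g(z)/(z - 2 + I) with g analytic at 2 - I and g(2 - I) ≠ 0 (g is the numerator divided by the remaining denominator factors).

Hence z = 2 - I is a pole of order 1.

Final answer: 1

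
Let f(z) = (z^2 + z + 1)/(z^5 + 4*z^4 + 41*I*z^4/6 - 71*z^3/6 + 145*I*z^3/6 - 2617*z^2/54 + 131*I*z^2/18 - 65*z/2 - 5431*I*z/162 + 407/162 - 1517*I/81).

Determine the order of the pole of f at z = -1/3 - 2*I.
Factor the denominator:
  z^5 + 4*z^4 + 41*I*z^4/6 - 71*z^3/6 + 145*I*z^3/6 - 2617*z^2/54 + 131*I*z^2/18 - 65*z/2 - 5431*I*z/162 + 407/162 - 1517*I/81 = (z + 1/3 + 2*I)^3*(z + 2 + I/3)*(z + 1 + I/2)

The numerator P(z) = z^2 + z + 1 has P(-1/3 - 2*I) = -29/9 - 2*I/3 ≠ 0, so no factor of (z + 1/3 + 2*I) cancels.
Near z = -1/3 - 2*I we can therefore write f(z) = g(z)/(z + 1/3 + 2*I)^3 with g analytic at -1/3 - 2*I and g(-1/3 - 2*I) ≠ 0 (g is the numerator divided by the remaining denominator factors).

Hence z = -1/3 - 2*I is a pole of order 3.

Final answer: 3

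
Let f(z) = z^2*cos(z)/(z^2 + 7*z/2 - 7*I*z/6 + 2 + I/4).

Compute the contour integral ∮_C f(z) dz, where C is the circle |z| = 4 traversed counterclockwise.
By the residue theorem, ∮_C f(z) dz = 2πi · (sum of the residues of f at the poles inside |z| = 4).

The denominator factors as (z + 3 - 3*I/2)*(z + 1/2 + I/3), so the singularities of f are simple poles at z = -3 + 3*I/2, z = -1/2 - I/3.
  |-3 + 3*I/2|² = 45/4 < 16 = 4², so this pole is inside the contour.
  |-1/2 - I/3|² = 13/36 < 16 = 4², so this pole is inside the contour.

With P(z) = z^2*cos(z) and Q(z) = z^2 + 7*z/2 - 7*I*z/6 + 2 + I/4, each pole is simple, so Res(f, z₀) = P(z₀)/Q'(z₀) with Q'(z) = 2*z + 7/2 - 7*I/6.
  Res(f, -3 + 3*I/2) = P(-3 + 3*I/2)/Q'(-3 + 3*I/2) = ((27/4 - 9*I)*cos(3 - 3*I/2))/(-5/2 + 11*I/6) = (-2403/692 + 729*I/692)*cos(3 - 3*I/2)
  Res(f, -1/2 - I/3) = P(-1/2 - I/3)/Q'(-1/2 - I/3) = ((5/36 + I/3)*cos(1/2 + I/3))/(5/2 - 11*I/6) = (-19/692 + 235*I/2076)*cos(1/2 + I/3)

Sum of residues inside C: (-2403/692 + 729*I/692)*cos(3 - 3*I/2) + (-19/692 + 235*I/2076)*cos(1/2 + I/3)
∮_C f(z) dz = 2πi · ((-2403/692 + 729*I/692)*cos(3 - 3*I/2) + (-19/692 + 235*I/2076)*cos(1/2 + I/3)) = pi*(-235/1038 - 19*I/346)*cos(1/2 + I/3) + pi*(-729/346 - 2403*I/346)*cos(3 - 3*I/2)

Final answer: pi*(-235/1038 - 19*I/346)*cos(1/2 + I/3) + pi*(-729/346 - 2403*I/346)*cos(3 - 3*I/2)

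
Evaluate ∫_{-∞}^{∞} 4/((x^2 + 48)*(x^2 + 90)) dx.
pi*(-2*sqrt(10) + 5*sqrt(3))/630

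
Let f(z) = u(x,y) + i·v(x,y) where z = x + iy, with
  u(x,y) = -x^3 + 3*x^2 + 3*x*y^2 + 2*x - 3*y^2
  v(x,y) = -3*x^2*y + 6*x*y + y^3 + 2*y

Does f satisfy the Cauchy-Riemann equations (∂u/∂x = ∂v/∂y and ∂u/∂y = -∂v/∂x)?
∂u/∂x = -3*x^2 + 6*x + 3*y^2 + 2
∂v/∂y = -3*x^2 + 6*x + 3*y^2 + 2
∂u/∂y = 6*x*y - 6*y
∂v/∂x = -6*x*y + 6*y
∂u/∂x = ∂v/∂y and ∂u/∂y = -∂v/∂x hold identically; f is analytic.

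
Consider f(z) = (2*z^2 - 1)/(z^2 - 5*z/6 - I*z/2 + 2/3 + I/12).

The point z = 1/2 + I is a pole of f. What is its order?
Factor the denominator:
  z^2 - 5*z/6 - I*z/2 + 2/3 + I/12 = (z - 1/2 - I)*(z - 1/3 + I/2)

The numerator P(z) = 2*z^2 - 1 has P(1/2 + I) = -5/2 + 2*I ≠ 0, so no factor of (z - 1/2 - I) cancels.
Near z = 1/2 + I we can therefore write f(z) = g(z)/(z - 1/2 - I) with g analytic at 1/2 + I and g(1/2 + I) ≠ 0 (g is the numerator divided by the remaining denominator factors).

Hence z = 1/2 + I is a pole of order 1.

Final answer: 1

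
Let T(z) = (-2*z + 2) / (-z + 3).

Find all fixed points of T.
T(z) = z means -2*z + 2 = z*(-z + 3), i.e.
  -z^2 + 5*z - 2 = 0.
Discriminant: (5)^2 - 4*(-1)*(-2) = 17, so the roots are real.
  z = (-5 ± sqrt(17))/(2*(-1))
Fixed points: {5/2 - sqrt(17)/2, sqrt(17)/2 + 5/2}

Final answer: {5/2 - sqrt(17)/2, sqrt(17)/2 + 5/2}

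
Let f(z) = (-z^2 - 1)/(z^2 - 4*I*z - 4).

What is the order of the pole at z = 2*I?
Factor the denominator:
  z^2 - 4*I*z - 4 = (z - 2*I)^2

The numerator P(z) = -z^2 - 1 has P(2*I) = 3 ≠ 0, so no factor of (z - 2*I) cancels.
Near z = 2*I we can therefore write f(z) = g(z)/(z - 2*I)^2 with g analytic at 2*I and g(2*I) ≠ 0 (g is just the numerator).

Hence z = 2*I is a pole of order 2.

Final answer: 2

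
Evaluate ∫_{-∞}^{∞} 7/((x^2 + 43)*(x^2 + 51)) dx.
Let f(z) = 7/((z^2 + 43)*(z^2 + 51)). The denominator has no real zeros and deg Q - deg P = 4 ≥ 2, so the integral of f over the upper semicircle |z| = R tends to 0 as R → ∞. Closing the contour in the upper half-plane,
  ∫_{-∞}^{∞} f(x) dx = 2πi · Σ Res(f, z_k)  over the poles with Im z_k > 0.

Zeros of the denominator: z^2 + 43 = 0 gives z = ±sqrt(43)*I; z^2 + 51 = 0 gives z = ±sqrt(51)*I.
Upper half-plane: z = sqrt(43)*I, z = sqrt(51)*I (simple).

Each pole is a simple zero of Q(z) = z^4 + 94*z^2 + 2193, so Res(f, z₀) = P(z₀)/Q'(z₀) with P(z) = 7, Q'(z) = 4*z^3 + 188*z:
  Res(f, sqrt(43)*I) = (7)/(16*sqrt(43)*I) = -7*sqrt(43)*I/688
  Res(f, sqrt(51)*I) = (7)/(-16*sqrt(51)*I) = 7*sqrt(51)*I/816

Sum of residues: 7*I*(-51*sqrt(43) + 43*sqrt(51))/35088
∫_{-∞}^{∞} f(x) dx = 2πi · (7*I*(-51*sqrt(43) + 43*sqrt(51))/35088) = 7*pi*(-43*sqrt(51) + 51*sqrt(43))/17544

Final answer: 7*pi*(-43*sqrt(51) + 51*sqrt(43))/17544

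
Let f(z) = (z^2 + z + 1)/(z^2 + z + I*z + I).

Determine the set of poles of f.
{-1, -I}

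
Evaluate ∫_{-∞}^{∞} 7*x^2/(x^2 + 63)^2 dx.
Let f(z) = 7*z^2/(z^2 + 63)^2. The denominator has no real zeros and deg Q - deg P = 2 ≥ 2, so the integral of f over the upper semicircle |z| = R tends to 0 as R → ∞. Closing the contour in the upper half-plane,
  ∫_{-∞}^{∞} f(x) dx = 2πi · Σ Res(f, z_k)  over the poles with Im z_k > 0.

Zeros of the denominator: z^2 + 63 = 0 gives z = ±3*sqrt(7)*I.
Upper half-plane: z = 3*sqrt(7)*I (a pole of order 2).

Write f(z) = g(z)/(z - 3*sqrt(7)*I)^2 with g(z) = 7*z^2/(z + 3*sqrt(7)*I)^2. For a double pole, Res(f, z₀) = g'(z₀):
  g'(z) = 42*sqrt(7)*I*z/(z + 3*sqrt(7)*I)^3
  Res(f, 3*sqrt(7)*I) = g'(3*sqrt(7)*I) = -sqrt(7)*I/12

∫_{-∞}^{∞} f(x) dx = 2πi · (-sqrt(7)*I/12) = sqrt(7)*pi/6

Final answer: sqrt(7)*pi/6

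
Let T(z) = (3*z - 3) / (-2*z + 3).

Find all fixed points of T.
{-sqrt(6)/2, sqrt(6)/2}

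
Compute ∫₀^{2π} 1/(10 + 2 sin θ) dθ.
Call the integral J. The integrand is 2π-periodic and we integrate over a full period, so shifting θ does not change the value (θ → θ + π/2 turns sin θ into cos θ). Hence
  J = ∫₀^{2π} dθ/(10 + 2 cos θ).
Put z = e^{iθ}: then cos θ = (z + 1/z)/2, dθ = dz/(iz), and z runs once counterclockwise around |z| = 1:
  J = ∮_{|z|=1} 1/(10 + 2*(z + 1/z)/2) · dz/(iz) = (2/i) ∮_{|z|=1} dz/(2*z^2 + 20*z + 2).
The roots of 2*z^2 + 20*z + 2 are z = (-10 ± sqrt(10^2 - 2^2))/2, with sqrt(96) = 4*sqrt(6); their product is 1, so only z₊ = -5 + 2*sqrt(6) lies inside the unit circle (z₋ = -5 - 2*sqrt(6) lies outside).
z₊ is a simple zero of q(z) = 2*z^2 + 20*z + 2, so Res(1/q, z₊) = 1/q'(z₊) with q'(z) = 4*z + 20; and q'(z₊) = 2*(z₊ - z₋) = 8*sqrt(6).
Therefore J = (2/i) · 2πi · 1/(8*sqrt(6)) = 2*pi/(4*sqrt(6)) = sqrt(6)*pi/12

Final answer: sqrt(6)*pi/12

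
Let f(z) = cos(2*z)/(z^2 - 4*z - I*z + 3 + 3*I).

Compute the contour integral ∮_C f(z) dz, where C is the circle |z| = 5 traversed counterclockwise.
By the residue theorem, ∮_C f(z) dz = 2πi · (sum of the residues of f at the poles inside |z| = 5).

The denominator factors as (z - 1 - I)*(z - 3), so the singularities of f are simple poles at z = 1 + I, z = 3.
  |1 + I|² = 2 < 25 = 5², so this pole is inside the contour.
  |3|² = 9 < 25 = 5², so this pole is inside the contour.

With P(z) = cos(2*z) and Q(z) = z^2 - 4*z - I*z + 3 + 3*I, each pole is simple, so Res(f, z₀) = P(z₀)/Q'(z₀) with Q'(z) = 2*z - 4 - I.
  Res(f, 1 + I) = P(1 + I)/Q'(1 + I) = (cos(2 + 2*I))/(-2 + I) = (-2/5 - I/5)*cos(2 + 2*I)
  Res(f, 3) = P(3)/Q'(3) = (cos(6))/(2 - I) = (2/5 + I/5)*cos(6)

Sum of residues inside C: (2/5 + I/5)*cos(6) + (-2/5 - I/5)*cos(2 + 2*I)
∮_C f(z) dz = 2πi · ((2/5 + I/5)*cos(6) + (-2/5 - I/5)*cos(2 + 2*I)) = pi*(2/5 - 4*I/5)*cos(2 + 2*I) + pi*(-2/5 + 4*I/5)*cos(6)

Final answer: pi*(2/5 - 4*I/5)*cos(2 + 2*I) + pi*(-2/5 + 4*I/5)*cos(6)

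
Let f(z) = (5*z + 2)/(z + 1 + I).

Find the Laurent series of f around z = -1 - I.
Put w = z - (-1 - I), i.e. z = w - 1 - I. The denominator is w, so it suffices to rewrite the numerator in powers of w.

P(z) = 5*z + 2
P(w - 1 - I) = -3 - 5*I + 5*w

Dividing each term by w:
  f = (-3 - 5*I)/w + 5

Substituting back w = z + 1 + I:
  f(z) = (-3 - 5*I)/(z + 1 + I) + 5

The series is finite because the numerator is a polynomial; the negative powers form the principal part, and the coefficient of 1/(z + 1 + I) gives Res(f, -1 - I) = -3 - 5*I.

Final answer: (-3 - 5*I)/(z + 1 + I) + 5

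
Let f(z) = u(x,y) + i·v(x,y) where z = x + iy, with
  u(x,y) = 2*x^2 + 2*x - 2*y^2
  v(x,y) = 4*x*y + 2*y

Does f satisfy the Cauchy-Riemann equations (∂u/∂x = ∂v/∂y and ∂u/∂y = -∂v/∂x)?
∂u/∂x = 4*x + 2
∂v/∂y = 4*x + 2
∂u/∂y = -4*y
∂v/∂x = 4*y
∂u/∂x = ∂v/∂y and ∂u/∂y = -∂v/∂x hold identically; f is analytic.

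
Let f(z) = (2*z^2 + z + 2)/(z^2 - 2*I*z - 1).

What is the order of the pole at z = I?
2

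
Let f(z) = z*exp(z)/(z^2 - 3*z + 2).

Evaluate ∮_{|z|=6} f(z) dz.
By the residue theorem, ∮_C f(z) dz = 2πi · (sum of the residues of f at the poles inside |z| = 6).

The denominator factors as (z - 2)*(z - 1), so the singularities of f are simple poles at z = 2, z = 1.
  |2|² = 4 < 36 = 6², so this pole is inside the contour.
  |1|² = 1 < 36 = 6², so this pole is inside the contour.

With P(z) = z*exp(z) and Q(z) = z^2 - 3*z + 2, each pole is simple, so Res(f, z₀) = P(z₀)/Q'(z₀) with Q'(z) = 2*z - 3.
  Res(f, 2) = P(2)/Q'(2) = (2*exp(2))/(1) = 2*exp(2)
  Res(f, 1) = P(1)/Q'(1) = (exp(1))/(-1) = -exp(1)

Sum of residues inside C: -exp(1) + 2*exp(2)
∮_C f(z) dz = 2πi · (-exp(1) + 2*exp(2)) = -2*exp(1)*I*pi + 4*I*pi*exp(2)

Final answer: -2*exp(1)*I*pi + 4*I*pi*exp(2)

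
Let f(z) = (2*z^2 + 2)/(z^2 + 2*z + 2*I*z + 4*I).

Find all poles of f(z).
The singularities of f are the zeros of the denominator. Factoring,
  z^2 + 2*z + 2*I*z + 4*I = (z + 2)*(z + 2*I)
so the candidates are z = -2, z = -2*I.

Check the numerator P(z) = 2*z^2 + 2 at each one:
  P(-2) = 10 ≠ 0, so z = -2 is a (simple) pole.
  P(-2*I) = -6 ≠ 0, so z = -2*I is a (simple) pole.

Poles of f: {-2, -2*I}

Final answer: {-2, -2*I}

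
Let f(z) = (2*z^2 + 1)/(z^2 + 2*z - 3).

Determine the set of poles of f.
{-3, 1}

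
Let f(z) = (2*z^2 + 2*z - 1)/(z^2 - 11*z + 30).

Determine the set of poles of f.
The singularities of f are the zeros of the denominator. Factoring,
  z^2 - 11*z + 30 = (z - 5)*(z - 6)
so the candidates are z = 5, z = 6.

Check the numerator P(z) = 2*z^2 + 2*z - 1 at each one:
  P(5) = 59 ≠ 0, so z = 5 is a (simple) pole.
  P(6) = 83 ≠ 0, so z = 6 is a (simple) pole.

Poles of f: {5, 6}

Final answer: {5, 6}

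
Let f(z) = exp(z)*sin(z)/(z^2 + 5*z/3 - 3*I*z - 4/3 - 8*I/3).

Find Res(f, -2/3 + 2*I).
Write f(z) = P(z)/Q(z) with P(z) = exp(z)*sin(z) and Q(z) = z^2 + 5*z/3 - 3*I*z - 4/3 - 8*I/3.
The denominator factors as Q(z) = (z + 1 - I)*(z + 2/3 - 2*I), so z = -2/3 + 2*I is a simple zero of Q and P is analytic there; z = -2/3 + 2*I is therefore a simple pole and
  Res(f, z₀) = P(z₀)/Q'(z₀).

Q'(z) = 2*z + 5/3 - 3*I, so Q'(-2/3 + 2*I) = 1/3 + I.
P(-2/3 + 2*I) = -exp(-2/3 + 2*I)*sin(2/3 - 2*I).

Res(f, -2/3 + 2*I) = (-exp(-2/3 + 2*I)*sin(2/3 - 2*I))/(1/3 + I) = (-3/10 + 9*I/10)*exp(-2/3 + 2*I)*sin(2/3 - 2*I)

Final answer: (-3/10 + 9*I/10)*exp(-2/3 + 2*I)*sin(2/3 - 2*I)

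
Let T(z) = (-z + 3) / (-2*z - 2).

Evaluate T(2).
-1/6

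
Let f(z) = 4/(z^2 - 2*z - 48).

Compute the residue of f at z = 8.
2/7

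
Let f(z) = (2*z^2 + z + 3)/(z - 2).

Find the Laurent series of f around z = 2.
Put w = z - (2), i.e. z = w + 2. The denominator is w, so it suffices to rewrite the numerator in powers of w.

P(z) = 2*z^2 + z + 3
P(w + 2) = 13 + 9*w + 2*w^2

Dividing each term by w:
  f = 13/w + 9 + 2*w

Substituting back w = z - 2:
  f(z) = 13/(z - 2) + 9 + 2*(z - 2)

The series is finite because the numerator is a polynomial; the negative powers form the principal part, and the coefficient of 1/(z - 2) gives Res(f, 2) = 13.

Final answer: 13/(z - 2) + 9 + 2*(z - 2)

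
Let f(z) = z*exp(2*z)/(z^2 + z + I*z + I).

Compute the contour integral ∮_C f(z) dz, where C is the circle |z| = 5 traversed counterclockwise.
pi*(1 + I)*exp(-2*I) + pi*(-1 + I)*exp(-2)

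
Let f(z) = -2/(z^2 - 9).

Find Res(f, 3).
-1/3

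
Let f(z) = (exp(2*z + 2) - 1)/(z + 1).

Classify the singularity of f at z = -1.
Let u = z + 1. The exponent is 2*z + 2 = 2u, so
  f = (e^(2u) - 1)/u = ((2u) + (2u)^2/2 + (2u)^3/6 + ...)/u = 2 + (2)*u + (4/3)*u^2 + ...
The Laurent expansion about u = 0 has no negative powers; equivalently lim_{z→-1} f(z) = 2 exists and is finite.
So the singularity is removable.

Final answer: removable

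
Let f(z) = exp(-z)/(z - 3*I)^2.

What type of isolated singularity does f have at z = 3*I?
Write f(z) = g(z)/(z - 3*I)^2 with g(z) = exp(-z).
g is entire and g(3*I) = exp(-3*I) ≠ 0, so no factor of (z - 3*I) cancels: the Laurent expansion of f about z = 3*I starts at the power -2, i.e. lim_{z→z₀} (z - z₀)^2 f(z) = exp(-3*I) is finite and nonzero.
So z = 3*I is a pole of order 2.

Final answer: pole of order 2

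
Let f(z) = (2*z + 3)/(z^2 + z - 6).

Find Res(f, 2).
7/5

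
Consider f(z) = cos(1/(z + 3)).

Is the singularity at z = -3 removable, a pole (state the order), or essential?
Let u = z + 3. Then
  cos(1/u) = Σ_{k≥0} (-1)^k (1)^(2k)/((2k)!·u^(2k)) = 1 - 1/(2*u^2) + 1/(24*u^4) + ...
which has infinitely many negative powers of u, so cos(1/(z + 3)) has an essential singularity at z = -3.
So the singularity is essential.

Final answer: essential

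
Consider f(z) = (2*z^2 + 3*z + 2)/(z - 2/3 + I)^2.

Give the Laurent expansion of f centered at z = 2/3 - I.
(26/9 - 17*I/3)/(z - 2/3 + I)^2 + (17/3 - 4*I)/(z - 2/3 + I) + 2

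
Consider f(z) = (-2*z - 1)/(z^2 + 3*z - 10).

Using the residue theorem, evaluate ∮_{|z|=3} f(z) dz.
-10*I*pi/7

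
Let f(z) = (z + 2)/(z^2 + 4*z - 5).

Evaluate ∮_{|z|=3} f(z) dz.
By the residue theorem, ∮_C f(z) dz = 2πi · (sum of the residues of f at the poles inside |z| = 3).

The denominator factors as (z + 5)*(z - 1), so the singularities of f are simple poles at z = -5, z = 1.
  |-5|² = 25 > 9 = 3², so this pole is outside the contour.
  |1|² = 1 < 9 = 3², so this pole is inside the contour.

With P(z) = z + 2 and Q(z) = z^2 + 4*z - 5, each pole is simple, so Res(f, z₀) = P(z₀)/Q'(z₀) with Q'(z) = 2*z + 4.
  Res(f, 1) = P(1)/Q'(1) = (3)/(6) = 1/2

∮_C f(z) dz = 2πi · (1/2) = I*pi

Final answer: I*pi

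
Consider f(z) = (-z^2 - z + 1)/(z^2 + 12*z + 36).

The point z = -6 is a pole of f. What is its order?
Factor the denominator:
  z^2 + 12*z + 36 = (z + 6)^2

The numerator P(z) = -z^2 - z + 1 has P(-6) = -29 ≠ 0, so no factor of (z + 6) cancels.
Near z = -6 we can therefore write f(z) = g(z)/(z + 6)^2 with g analytic at -6 and g(-6) ≠ 0 (g is just the numerator).

Hence z = -6 is a pole of order 2.

Final answer: 2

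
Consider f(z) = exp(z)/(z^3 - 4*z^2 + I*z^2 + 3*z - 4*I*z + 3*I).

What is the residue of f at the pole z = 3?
Write f(z) = P(z)/Q(z) with P(z) = exp(z) and Q(z) = z^3 - 4*z^2 + I*z^2 + 3*z - 4*I*z + 3*I.
The denominator factors as Q(z) = (z - 1)*(z + I)*(z - 3), so z = 3 is a simple zero of Q and P is analytic there; z = 3 is therefore a simple pole and
  Res(f, z₀) = P(z₀)/Q'(z₀).

Q'(z) = 3*z^2 - 8*z + 2*I*z + 3 - 4*I, so Q'(3) = 6 + 2*I.
P(3) = exp(3).

Res(f, 3) = (exp(3))/(6 + 2*I) = (3/20 - I/20)*exp(3)

Final answer: (3/20 - I/20)*exp(3)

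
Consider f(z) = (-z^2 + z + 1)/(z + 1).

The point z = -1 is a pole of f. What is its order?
Factor the denominator:
  z + 1 = (z + 1)

The numerator P(z) = -z^2 + z + 1 has P(-1) = -1 ≠ 0, so no factor of (z + 1) cancels.
Near z = -1 we can therefore write f(z) = g(z)/(z + 1) with g analytic at -1 and g(-1) ≠ 0 (g is just the numerator).

Hence z = -1 is a pole of order 1.

Final answer: 1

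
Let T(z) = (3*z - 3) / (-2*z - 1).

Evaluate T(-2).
-3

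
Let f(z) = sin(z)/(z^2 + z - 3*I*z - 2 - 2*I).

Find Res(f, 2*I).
Write f(z) = P(z)/Q(z) with P(z) = sin(z) and Q(z) = z^2 + z - 3*I*z - 2 - 2*I.
The denominator factors as Q(z) = (z + 1 - I)*(z - 2*I), so z = 2*I is a simple zero of Q and P is analytic there; z = 2*I is therefore a simple pole and
  Res(f, z₀) = P(z₀)/Q'(z₀).

Q'(z) = 2*z + 1 - 3*I, so Q'(2*I) = 1 + I.
P(2*I) = I*sinh(2).

Res(f, 2*I) = (I*sinh(2))/(1 + I) = (1/2 + I/2)*sinh(2)

Final answer: (1/2 + I/2)*sinh(2)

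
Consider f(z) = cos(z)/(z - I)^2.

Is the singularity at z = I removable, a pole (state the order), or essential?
Write f(z) = g(z)/(z - I)^2 with g(z) = cos(z).
g is entire and g(I) = cosh(1) ≠ 0, so no factor of (z - I) cancels: the Laurent expansion of f about z = I starts at the power -2, i.e. lim_{z→z₀} (z - z₀)^2 f(z) = cosh(1) is finite and nonzero.
So z = I is a pole of order 2.

Final answer: pole of order 2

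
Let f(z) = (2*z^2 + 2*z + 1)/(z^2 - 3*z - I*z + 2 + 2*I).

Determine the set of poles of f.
The singularities of f are the zeros of the denominator. Factoring,
  z^2 - 3*z - I*z + 2 + 2*I = (z - 2)*(z - 1 - I)
so the candidates are z = 2, z = 1 + I.

Check the numerator P(z) = 2*z^2 + 2*z + 1 at each one:
  P(2) = 13 ≠ 0, so z = 2 is a (simple) pole.
  P(1 + I) = 3 + 6*I ≠ 0, so z = 1 + I is a (simple) pole.

Poles of f: {1 + I, 2}

Final answer: {1 + I, 2}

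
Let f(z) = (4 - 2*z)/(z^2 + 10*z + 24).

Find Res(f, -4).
6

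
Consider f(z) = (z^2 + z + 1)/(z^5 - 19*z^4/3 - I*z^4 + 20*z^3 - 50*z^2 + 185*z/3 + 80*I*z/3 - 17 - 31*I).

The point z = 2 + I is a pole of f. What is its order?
Factor the denominator:
  z^5 - 19*z^4/3 - I*z^4 + 20*z^3 - 50*z^2 + 185*z/3 + 80*I*z/3 - 17 - 31*I = (z - 2 - I)^3*(z + 3*I)*(z - 1/3 - I)

The numerator P(z) = z^2 + z + 1 has P(2 + I) = 6 + 5*I ≠ 0, so no factor of (z - 2 - I) cancels.
Near z = 2 + I we can therefore write f(z) = g(z)/(z - 2 - I)^3 with g analytic at 2 + I and g(2 + I) ≠ 0 (g is the numerator divided by the remaining denominator factors).

Hence z = 2 + I is a pole of order 3.

Final answer: 3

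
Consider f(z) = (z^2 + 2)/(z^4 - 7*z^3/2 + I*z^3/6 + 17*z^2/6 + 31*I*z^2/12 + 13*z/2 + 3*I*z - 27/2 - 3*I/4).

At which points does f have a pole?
{-3/2, 1 - 2*I/3, 1 + 2*I, 3 - 3*I/2}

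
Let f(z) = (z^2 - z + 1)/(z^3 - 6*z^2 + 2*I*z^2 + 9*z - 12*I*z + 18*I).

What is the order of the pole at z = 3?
Factor the denominator:
  z^3 - 6*z^2 + 2*I*z^2 + 9*z - 12*I*z + 18*I = (z - 3)^2*(z + 2*I)

The numerator P(z) = z^2 - z + 1 has P(3) = 7 ≠ 0, so no factor of (z - 3) cancels.
Near z = 3 we can therefore write f(z) = g(z)/(z - 3)^2 with g analytic at 3 and g(3) ≠ 0 (g is the numerator divided by the remaining denominator factors).

Hence z = 3 is a pole of order 2.

Final answer: 2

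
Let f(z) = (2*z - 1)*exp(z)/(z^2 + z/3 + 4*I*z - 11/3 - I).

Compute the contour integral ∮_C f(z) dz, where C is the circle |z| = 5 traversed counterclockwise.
By the residue theorem, ∮_C f(z) dz = 2πi · (sum of the residues of f at the poles inside |z| = 5).

The denominator factors as (z - 2/3 + I)*(z + 1 + 3*I), so the singularities of f are simple poles at z = 2/3 - I, z = -1 - 3*I.
  |2/3 - I|² = 13/9 < 25 = 5², so this pole is inside the contour.
  |-1 - 3*I|² = 10 < 25 = 5², so this pole is inside the contour.

With P(z) = (2*z - 1)*exp(z) and Q(z) = z^2 + z/3 + 4*I*z - 11/3 - I, each pole is simple, so Res(f, z₀) = P(z₀)/Q'(z₀) with Q'(z) = 2*z + 1/3 + 4*I.
  Res(f, 2/3 - I) = P(2/3 - I)/Q'(2/3 - I) = ((1/3 - 2*I)*exp(2/3 - I))/(5/3 + 2*I) = (-31/61 - 36*I/61)*exp(2/3 - I)
  Res(f, -1 - 3*I) = P(-1 - 3*I)/Q'(-1 - 3*I) = ((-3 - 6*I)*exp(-1 - 3*I))/(-5/3 - 2*I) = (153/61 + 36*I/61)*exp(-1 - 3*I)

Sum of residues inside C: (153/61 + 36*I/61)*exp(-1 - 3*I) + (-31/61 - 36*I/61)*exp(2/3 - I)
∮_C f(z) dz = 2πi · ((153/61 + 36*I/61)*exp(-1 - 3*I) + (-31/61 - 36*I/61)*exp(2/3 - I)) = pi*(72/61 - 62*I/61)*exp(2/3 - I) + pi*(-72/61 + 306*I/61)*exp(-1 - 3*I)

Final answer: pi*(72/61 - 62*I/61)*exp(2/3 - I) + pi*(-72/61 + 306*I/61)*exp(-1 - 3*I)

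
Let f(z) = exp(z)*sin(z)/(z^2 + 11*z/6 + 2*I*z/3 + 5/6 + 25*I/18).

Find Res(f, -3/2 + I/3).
(42/113 + 48*I/113)*exp(-3/2 + I/3)*sin(3/2 - I/3)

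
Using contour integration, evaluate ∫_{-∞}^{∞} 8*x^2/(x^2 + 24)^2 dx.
Let f(z) = 8*z^2/(z^2 + 24)^2. The denominator has no real zeros and deg Q - deg P = 2 ≥ 2, so the integral of f over the upper semicircle |z| = R tends to 0 as R → ∞. Closing the contour in the upper half-plane,
  ∫_{-∞}^{∞} f(x) dx = 2πi · Σ Res(f, z_k)  over the poles with Im z_k > 0.

Zeros of the denominator: z^2 + 24 = 0 gives z = ±2*sqrt(6)*I.
Upper half-plane: z = 2*sqrt(6)*I (a pole of order 2).

Write f(z) = g(z)/(z - 2*sqrt(6)*I)^2 with g(z) = 8*z^2/(z + 2*sqrt(6)*I)^2. For a double pole, Res(f, z₀) = g'(z₀):
  g'(z) = 32*sqrt(6)*I*z/(z + 2*sqrt(6)*I)^3
  Res(f, 2*sqrt(6)*I) = g'(2*sqrt(6)*I) = -sqrt(6)*I/6

∫_{-∞}^{∞} f(x) dx = 2πi · (-sqrt(6)*I/6) = sqrt(6)*pi/3

Final answer: sqrt(6)*pi/3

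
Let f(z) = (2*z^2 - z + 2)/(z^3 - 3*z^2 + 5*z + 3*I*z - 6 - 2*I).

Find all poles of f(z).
{2*I, 1 - I, 2 - I}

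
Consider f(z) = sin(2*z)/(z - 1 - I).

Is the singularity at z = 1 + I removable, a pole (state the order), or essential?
Write f(z) = g(z)/(z - 1 - I) with g(z) = sin(2*z).
g is entire and g(1 + I) = sin(2 + 2*I) ≠ 0, so no factor of (z - 1 - I) cancels: the Laurent expansion of f about z = 1 + I starts at the power -1, i.e. lim_{z→z₀} (z - z₀) f(z) = sin(2 + 2*I) is finite and nonzero.
So z = 1 + I is a pole of order 1.

Final answer: pole of order 1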